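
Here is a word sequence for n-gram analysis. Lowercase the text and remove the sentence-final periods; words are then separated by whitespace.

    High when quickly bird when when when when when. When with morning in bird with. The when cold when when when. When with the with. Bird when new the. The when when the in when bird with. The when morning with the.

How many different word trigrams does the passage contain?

32

42 tokens → 40 trigram windows in total.
Repeated trigrams (each contributes count−1 duplicates):
  when when when: 6
  bird with the: 2
  when when with: 2
  with the when: 2
8 duplicate windows → 40 − 8 = 32 distinct.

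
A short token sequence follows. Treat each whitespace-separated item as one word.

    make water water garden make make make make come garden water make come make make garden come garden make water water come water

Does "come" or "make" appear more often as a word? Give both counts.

"make" (9 vs 4)

"come": 4 occurrences
"make": 9 occurrences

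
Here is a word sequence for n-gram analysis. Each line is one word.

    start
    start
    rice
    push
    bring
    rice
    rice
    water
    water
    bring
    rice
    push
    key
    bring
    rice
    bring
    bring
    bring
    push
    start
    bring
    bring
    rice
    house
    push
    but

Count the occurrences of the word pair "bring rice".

4

Scanning the 25 overlapping bigram windows for "bring rice":
  position 5–6: bring rice
  position 10–11: bring rice
  position 14–15: bring rice
  position 22–23: bring rice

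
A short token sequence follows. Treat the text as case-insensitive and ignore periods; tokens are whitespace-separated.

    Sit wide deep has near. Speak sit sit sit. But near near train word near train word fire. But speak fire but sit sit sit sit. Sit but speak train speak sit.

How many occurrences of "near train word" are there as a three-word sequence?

2

Scanning the 30 overlapping trigram windows for "near train word":
  position 12–14: near train word
  position 15–17: near train word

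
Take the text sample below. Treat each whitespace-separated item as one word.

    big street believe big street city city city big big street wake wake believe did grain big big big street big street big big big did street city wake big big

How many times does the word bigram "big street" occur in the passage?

5

Scanning the 30 overlapping bigram windows for "big street":
  position 1–2: big street
  position 4–5: big street
  position 10–11: big street
  position 19–20: big street
  position 21–22: big street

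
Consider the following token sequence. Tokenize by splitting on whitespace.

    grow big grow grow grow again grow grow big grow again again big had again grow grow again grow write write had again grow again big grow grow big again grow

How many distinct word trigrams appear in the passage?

31 tokens → 29 trigram windows in total.
Repeated trigrams (each contributes count−1 duplicates):
  again grow grow: 2
  big grow grow: 2
  grow again grow: 2
  grow big grow: 2
  grow grow again: 2
  grow grow big: 2
  had again grow: 2
7 duplicate windows → 29 − 7 = 22 distinct.

22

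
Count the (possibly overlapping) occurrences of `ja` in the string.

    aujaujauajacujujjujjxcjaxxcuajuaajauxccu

Sliding a length-2 window over the 40 characters (39 positions):
  position 3–4: ja
  position 6–7: ja
  position 10–11: ja
  position 23–24: ja
  position 34–35: ja

5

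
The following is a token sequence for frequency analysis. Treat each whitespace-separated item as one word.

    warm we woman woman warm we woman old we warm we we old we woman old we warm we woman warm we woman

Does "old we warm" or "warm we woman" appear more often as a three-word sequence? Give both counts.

"old we warm": 2 occurrences
"warm we woman": 4 occurrences

"warm we woman" (4 vs 2)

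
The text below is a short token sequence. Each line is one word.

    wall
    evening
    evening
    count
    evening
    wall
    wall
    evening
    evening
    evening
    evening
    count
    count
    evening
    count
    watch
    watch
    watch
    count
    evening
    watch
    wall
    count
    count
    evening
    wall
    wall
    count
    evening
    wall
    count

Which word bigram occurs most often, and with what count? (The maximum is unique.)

"count evening", 5 times

Bigram frequencies (highest first):
  count evening: 5
  evening evening: 4
  evening count: 3
  evening wall: 3
  wall count: 3
  wall evening: 2
  … (7 more, each ≤ 2)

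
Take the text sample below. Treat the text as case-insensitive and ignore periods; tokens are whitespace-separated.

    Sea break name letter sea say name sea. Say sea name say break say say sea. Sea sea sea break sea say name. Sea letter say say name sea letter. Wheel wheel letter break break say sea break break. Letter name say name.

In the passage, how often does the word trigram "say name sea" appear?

3

Scanning the 41 overlapping trigram windows for "say name sea":
  position 6–8: say name sea
  position 22–24: say name sea
  position 27–29: say name sea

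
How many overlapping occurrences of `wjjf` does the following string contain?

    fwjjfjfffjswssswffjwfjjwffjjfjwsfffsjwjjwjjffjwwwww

Sliding a length-4 window over the 51 characters (48 positions):
  position 2–5: wjjf
  position 41–44: wjjf

2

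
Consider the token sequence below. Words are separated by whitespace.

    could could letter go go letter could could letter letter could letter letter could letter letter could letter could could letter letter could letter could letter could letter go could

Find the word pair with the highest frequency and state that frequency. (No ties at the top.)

"could letter", 9 times

Bigram frequencies (highest first):
  could letter: 9
  letter could: 8
  letter letter: 4
  could could: 3
  letter go: 2
  go go: 1
  … (2 more, each ≤ 1)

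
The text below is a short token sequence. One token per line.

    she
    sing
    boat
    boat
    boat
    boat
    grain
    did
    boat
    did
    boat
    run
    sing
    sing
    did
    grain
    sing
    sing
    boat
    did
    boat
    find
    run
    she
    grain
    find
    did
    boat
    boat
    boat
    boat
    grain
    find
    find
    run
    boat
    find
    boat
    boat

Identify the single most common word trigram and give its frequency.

Trigram frequencies (highest first):
  boat boat boat: 4
  boat boat grain: 2
  boat did boat: 2
  she sing boat: 1
  sing boat boat: 1
  boat grain did: 1
  … (26 more, each ≤ 1)

"boat boat boat", 4 times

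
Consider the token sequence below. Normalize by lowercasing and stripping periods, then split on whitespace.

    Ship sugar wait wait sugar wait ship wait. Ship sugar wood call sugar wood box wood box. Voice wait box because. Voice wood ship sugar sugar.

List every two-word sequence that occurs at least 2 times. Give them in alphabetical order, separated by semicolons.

ship sugar; sugar wait; sugar wood; wait ship; wood box

Bigram counts meeting the condition (at least 2 times):
  ship sugar: 3
  sugar wait: 2
  sugar wood: 2
  wait ship: 2
  wood box: 2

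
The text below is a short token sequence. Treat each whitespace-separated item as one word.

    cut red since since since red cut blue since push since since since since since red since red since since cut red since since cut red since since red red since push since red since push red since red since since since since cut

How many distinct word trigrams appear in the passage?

20

44 tokens → 42 trigram windows in total.
Repeated trigrams (each contributes count−1 duplicates):
  since since since: 6
  red since since: 5
  since red since: 4
  cut red since: 3
  since since cut: 3
  since since red: 3
  red since push: 2
  red since red: 2
  … (2 more repeated)
22 duplicate windows → 42 − 22 = 20 distinct.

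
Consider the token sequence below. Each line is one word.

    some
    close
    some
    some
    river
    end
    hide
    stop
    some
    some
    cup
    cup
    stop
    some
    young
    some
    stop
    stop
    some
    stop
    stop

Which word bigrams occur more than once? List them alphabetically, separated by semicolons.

some some; some stop; stop some; stop stop

Bigram counts meeting the condition (more than once):
  some some: 2
  some stop: 2
  stop some: 3
  stop stop: 2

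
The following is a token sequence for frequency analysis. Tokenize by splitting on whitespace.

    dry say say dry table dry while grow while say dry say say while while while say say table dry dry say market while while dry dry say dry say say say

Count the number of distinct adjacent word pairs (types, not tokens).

16

32 tokens → 31 bigram windows in total.
Repeated bigrams (each contributes count−1 duplicates):
  dry say: 5
  say say: 5
  say dry: 3
  while while: 3
  dry dry: 2
  table dry: 2
  while say: 2
15 duplicate windows → 31 − 15 = 16 distinct.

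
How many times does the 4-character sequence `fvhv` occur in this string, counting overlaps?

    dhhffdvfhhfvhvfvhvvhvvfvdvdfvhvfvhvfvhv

5

Sliding a length-4 window over the 39 characters (36 positions):
  position 11–14: fvhv
  position 15–18: fvhv
  position 28–31: fvhv
  position 32–35: fvhv
  position 36–39: fvhv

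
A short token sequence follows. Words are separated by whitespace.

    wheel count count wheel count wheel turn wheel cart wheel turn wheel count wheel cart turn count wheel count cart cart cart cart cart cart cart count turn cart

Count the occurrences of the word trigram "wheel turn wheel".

Scanning the 27 overlapping trigram windows for "wheel turn wheel":
  position 6–8: wheel turn wheel
  position 10–12: wheel turn wheel

2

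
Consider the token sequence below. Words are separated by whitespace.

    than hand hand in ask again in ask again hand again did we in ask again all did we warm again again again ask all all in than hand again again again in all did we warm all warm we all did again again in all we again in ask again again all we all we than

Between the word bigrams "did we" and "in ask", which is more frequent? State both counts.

"did we": 3 occurrences
"in ask": 4 occurrences

"in ask" (4 vs 3)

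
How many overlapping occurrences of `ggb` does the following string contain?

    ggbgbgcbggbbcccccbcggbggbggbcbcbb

5

Sliding a length-3 window over the 33 characters (31 positions):
  position 1–3: ggb
  position 9–11: ggb
  position 20–22: ggb
  position 23–25: ggb
  position 26–28: ggb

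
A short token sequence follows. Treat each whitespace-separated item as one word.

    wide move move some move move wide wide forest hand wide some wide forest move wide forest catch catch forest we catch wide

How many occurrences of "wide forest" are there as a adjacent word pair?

Scanning the 22 overlapping bigram windows for "wide forest":
  position 8–9: wide forest
  position 13–14: wide forest
  position 16–17: wide forest

3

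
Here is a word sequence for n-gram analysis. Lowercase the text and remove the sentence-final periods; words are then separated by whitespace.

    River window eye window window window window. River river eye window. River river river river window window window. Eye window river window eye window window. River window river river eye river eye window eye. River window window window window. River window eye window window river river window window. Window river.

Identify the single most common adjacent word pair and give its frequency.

Bigram frequencies (highest first):
  window window: 12
  window river: 8
  river window: 7
  eye window: 6
  river river: 6
  window eye: 5
  … (2 more, each ≤ 3)

"window window", 12 times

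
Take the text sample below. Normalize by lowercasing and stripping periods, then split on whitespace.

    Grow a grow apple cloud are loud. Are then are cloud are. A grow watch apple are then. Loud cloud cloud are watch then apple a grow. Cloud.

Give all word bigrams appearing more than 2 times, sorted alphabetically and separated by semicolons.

a grow; cloud are

Bigram counts meeting the condition (more than 2 times):
  a grow: 3
  cloud are: 3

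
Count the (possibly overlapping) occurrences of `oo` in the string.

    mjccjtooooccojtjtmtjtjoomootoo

Sliding a length-2 window over the 30 characters (29 positions):
  position 7–8: oo
  position 8–9: oo
  position 9–10: oo
  position 23–24: oo
  position 26–27: oo
  position 29–30: oo

6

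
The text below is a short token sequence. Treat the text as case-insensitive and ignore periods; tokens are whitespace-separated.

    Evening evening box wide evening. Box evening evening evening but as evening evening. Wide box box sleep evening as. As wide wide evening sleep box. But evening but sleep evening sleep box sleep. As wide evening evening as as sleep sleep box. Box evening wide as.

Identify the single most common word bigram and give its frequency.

Bigram frequencies (highest first):
  evening evening: 5
  wide evening: 3
  sleep box: 3
  evening box: 2
  box evening: 2
  evening but: 2
  … (20 more, each ≤ 2)

"evening evening", 5 times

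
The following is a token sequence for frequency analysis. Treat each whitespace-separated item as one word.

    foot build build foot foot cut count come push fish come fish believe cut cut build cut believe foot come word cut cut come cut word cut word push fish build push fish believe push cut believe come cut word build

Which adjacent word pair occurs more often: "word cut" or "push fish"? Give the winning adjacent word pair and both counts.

"push fish" (3 vs 2)

"word cut": 2 occurrences
"push fish": 3 occurrences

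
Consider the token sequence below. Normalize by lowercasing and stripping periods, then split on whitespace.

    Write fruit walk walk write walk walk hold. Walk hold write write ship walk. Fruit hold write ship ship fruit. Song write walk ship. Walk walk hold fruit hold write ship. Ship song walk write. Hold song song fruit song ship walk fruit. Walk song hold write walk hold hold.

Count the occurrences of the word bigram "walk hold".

Scanning the 49 overlapping bigram windows for "walk hold":
  position 7–8: walk hold
  position 9–10: walk hold
  position 26–27: walk hold
  position 48–49: walk hold

4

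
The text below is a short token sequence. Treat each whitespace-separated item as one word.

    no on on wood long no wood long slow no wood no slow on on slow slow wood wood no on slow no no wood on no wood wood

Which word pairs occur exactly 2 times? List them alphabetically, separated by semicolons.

no on; on on; on slow; slow no; wood long; wood no; wood wood

Bigram counts meeting the condition (exactly 2 times):
  no on: 2
  on on: 2
  on slow: 2
  slow no: 2
  wood long: 2
  wood no: 2
  wood wood: 2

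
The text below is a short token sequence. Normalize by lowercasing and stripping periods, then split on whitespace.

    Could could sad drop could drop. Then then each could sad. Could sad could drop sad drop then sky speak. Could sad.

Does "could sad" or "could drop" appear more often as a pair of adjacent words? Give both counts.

"could sad": 4 occurrences
"could drop": 2 occurrences

"could sad" (4 vs 2)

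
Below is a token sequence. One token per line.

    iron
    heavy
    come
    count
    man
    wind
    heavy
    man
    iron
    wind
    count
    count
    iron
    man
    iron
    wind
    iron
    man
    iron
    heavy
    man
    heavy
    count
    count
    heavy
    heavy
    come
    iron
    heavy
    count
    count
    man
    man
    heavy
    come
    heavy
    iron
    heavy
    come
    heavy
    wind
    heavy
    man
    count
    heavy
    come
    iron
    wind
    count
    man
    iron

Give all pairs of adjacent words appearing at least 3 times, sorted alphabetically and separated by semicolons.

count count; count man; heavy come; heavy man; iron heavy; iron wind; man iron

Bigram counts meeting the condition (at least 3 times):
  count count: 3
  count man: 3
  heavy come: 5
  heavy man: 3
  iron heavy: 4
  iron wind: 3
  man iron: 4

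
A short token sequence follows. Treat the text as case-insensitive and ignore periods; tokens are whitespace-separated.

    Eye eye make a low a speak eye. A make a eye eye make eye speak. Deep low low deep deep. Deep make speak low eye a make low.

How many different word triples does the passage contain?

29 tokens → 27 trigram windows in total.
Repeated trigrams (each contributes count−1 duplicates):
  eye a make: 2
  eye eye make: 2
2 duplicate windows → 27 − 2 = 25 distinct.

25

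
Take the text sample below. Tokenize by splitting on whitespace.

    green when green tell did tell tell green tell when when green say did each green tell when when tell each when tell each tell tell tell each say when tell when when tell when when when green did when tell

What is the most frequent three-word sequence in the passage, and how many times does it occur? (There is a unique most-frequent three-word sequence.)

Trigram frequencies (highest first):
  tell when when: 4
  green tell when: 2
  when when green: 2
  when when tell: 2
  when tell each: 2
  when tell when: 2
  … (25 more, each ≤ 1)

"tell when when", 4 times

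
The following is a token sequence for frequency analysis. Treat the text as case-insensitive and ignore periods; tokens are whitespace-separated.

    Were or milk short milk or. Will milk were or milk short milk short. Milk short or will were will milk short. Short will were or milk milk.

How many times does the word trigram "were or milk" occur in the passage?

3

Scanning the 26 overlapping trigram windows for "were or milk":
  position 1–3: were or milk
  position 9–11: were or milk
  position 25–27: were or milk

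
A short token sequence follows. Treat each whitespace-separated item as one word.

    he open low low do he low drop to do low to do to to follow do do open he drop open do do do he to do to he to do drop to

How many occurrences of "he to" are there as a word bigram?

Scanning the 33 overlapping bigram windows for "he to":
  position 26–27: he to
  position 30–31: he to

2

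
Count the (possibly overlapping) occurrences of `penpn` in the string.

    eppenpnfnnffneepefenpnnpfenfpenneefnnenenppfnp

1

Sliding a length-5 window over the 46 characters (42 positions):
  position 3–7: penpn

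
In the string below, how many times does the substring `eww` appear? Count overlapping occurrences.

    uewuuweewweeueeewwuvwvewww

Sliding a length-3 window over the 26 characters (24 positions):
  position 8–10: eww
  position 16–18: eww
  position 23–25: eww

3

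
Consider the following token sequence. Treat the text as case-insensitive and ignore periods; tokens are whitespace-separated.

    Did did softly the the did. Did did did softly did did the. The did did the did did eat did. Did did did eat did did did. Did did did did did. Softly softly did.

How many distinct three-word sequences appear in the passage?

16

36 tokens → 34 trigram windows in total.
Repeated trigrams (each contributes count−1 duplicates):
  did did did: 10
  did did softly: 3
  the did did: 3
  did did eat: 2
  did did the: 2
  did eat did: 2
  eat did did: 2
  the the did: 2
18 duplicate windows → 34 − 18 = 16 distinct.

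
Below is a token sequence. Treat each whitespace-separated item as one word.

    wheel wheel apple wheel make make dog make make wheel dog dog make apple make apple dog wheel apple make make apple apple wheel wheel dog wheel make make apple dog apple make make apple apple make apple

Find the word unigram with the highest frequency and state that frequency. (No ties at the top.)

"make", 13 times

Unigram frequencies (highest first):
  make: 13
  apple: 11
  wheel: 8
  dog: 6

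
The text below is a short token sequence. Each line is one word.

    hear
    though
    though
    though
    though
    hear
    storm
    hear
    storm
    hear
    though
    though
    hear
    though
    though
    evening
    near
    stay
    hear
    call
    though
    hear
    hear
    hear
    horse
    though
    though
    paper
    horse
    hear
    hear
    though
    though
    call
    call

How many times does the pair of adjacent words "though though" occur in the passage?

Scanning the 34 overlapping bigram windows for "though though":
  position 2–3: though though
  position 3–4: though though
  position 4–5: though though
  position 11–12: though though
  position 14–15: though though
  position 26–27: though though
  position 32–33: though though

7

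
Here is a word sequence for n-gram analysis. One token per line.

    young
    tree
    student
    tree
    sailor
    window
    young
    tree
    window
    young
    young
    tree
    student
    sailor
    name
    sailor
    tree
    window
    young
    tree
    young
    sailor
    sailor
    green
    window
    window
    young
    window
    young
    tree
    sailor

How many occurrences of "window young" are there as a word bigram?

5

Scanning the 30 overlapping bigram windows for "window young":
  position 6–7: window young
  position 9–10: window young
  position 18–19: window young
  position 26–27: window young
  position 28–29: window young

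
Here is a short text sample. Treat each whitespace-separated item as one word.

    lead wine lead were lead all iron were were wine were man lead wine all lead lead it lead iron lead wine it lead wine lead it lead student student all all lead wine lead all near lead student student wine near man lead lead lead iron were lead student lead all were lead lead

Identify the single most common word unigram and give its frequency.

Unigram frequencies (highest first):
  lead: 21
  wine: 7
  were: 6
  all: 6
  student: 5
  iron: 3
  … (3 more, each ≤ 3)

"lead", 21 times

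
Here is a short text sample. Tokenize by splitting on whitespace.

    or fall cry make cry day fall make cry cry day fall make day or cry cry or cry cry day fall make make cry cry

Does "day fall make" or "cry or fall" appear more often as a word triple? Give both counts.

"day fall make" (3 vs 0)

"day fall make": 3 occurrences
"cry or fall": 0 occurrences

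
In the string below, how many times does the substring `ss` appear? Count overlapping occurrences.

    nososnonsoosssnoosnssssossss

8

Sliding a length-2 window over the 28 characters (27 positions):
  position 12–13: ss
  position 13–14: ss
  position 20–21: ss
  position 21–22: ss
  position 22–23: ss
  position 25–26: ss
  position 26–27: ss
  position 27–28: ss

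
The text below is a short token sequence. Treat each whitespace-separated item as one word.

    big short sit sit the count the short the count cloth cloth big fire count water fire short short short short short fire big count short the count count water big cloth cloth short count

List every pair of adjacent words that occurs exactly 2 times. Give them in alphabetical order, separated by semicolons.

cloth cloth; count water; short the

Bigram counts meeting the condition (exactly 2 times):
  cloth cloth: 2
  count water: 2
  short the: 2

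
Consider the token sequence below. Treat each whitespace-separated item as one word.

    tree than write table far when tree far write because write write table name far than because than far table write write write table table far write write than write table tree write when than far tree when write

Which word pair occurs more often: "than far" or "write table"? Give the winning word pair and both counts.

"write table" (4 vs 2)

"than far": 2 occurrences
"write table": 4 occurrences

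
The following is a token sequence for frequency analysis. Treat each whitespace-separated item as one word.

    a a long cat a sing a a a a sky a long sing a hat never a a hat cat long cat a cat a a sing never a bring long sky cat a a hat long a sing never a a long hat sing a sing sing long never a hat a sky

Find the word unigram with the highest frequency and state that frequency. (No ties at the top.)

"a", 23 times

Unigram frequencies (highest first):
  a: 23
  long: 7
  sing: 7
  cat: 5
  hat: 5
  never: 4
  … (2 more, each ≤ 3)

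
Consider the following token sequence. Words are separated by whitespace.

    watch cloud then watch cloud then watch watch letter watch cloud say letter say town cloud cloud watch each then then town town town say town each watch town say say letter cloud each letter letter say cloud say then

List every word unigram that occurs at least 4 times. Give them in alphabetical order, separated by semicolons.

Unigram counts meeting the condition (at least 4 times):
  cloud: 7
  letter: 5
  say: 7
  then: 5
  town: 6
  watch: 7

cloud; letter; say; then; town; watch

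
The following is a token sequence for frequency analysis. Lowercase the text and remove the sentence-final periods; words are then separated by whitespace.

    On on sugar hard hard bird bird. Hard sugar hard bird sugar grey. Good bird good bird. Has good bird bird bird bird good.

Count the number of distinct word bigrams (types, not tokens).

24 tokens → 23 bigram windows in total.
Repeated bigrams (each contributes count−1 duplicates):
  bird bird: 4
  good bird: 3
  bird good: 2
  hard bird: 2
  sugar hard: 2
8 duplicate windows → 23 − 8 = 15 distinct.

15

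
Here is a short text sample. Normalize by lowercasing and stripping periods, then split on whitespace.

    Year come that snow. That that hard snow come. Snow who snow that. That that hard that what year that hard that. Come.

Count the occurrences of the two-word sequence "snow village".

0

Scanning the 22 overlapping bigram windows for "snow village":
  (none found)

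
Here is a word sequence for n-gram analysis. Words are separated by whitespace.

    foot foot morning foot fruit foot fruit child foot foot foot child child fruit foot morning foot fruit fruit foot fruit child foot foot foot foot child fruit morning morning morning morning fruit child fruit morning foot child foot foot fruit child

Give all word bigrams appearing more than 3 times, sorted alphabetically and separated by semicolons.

foot foot; foot fruit; fruit child

Bigram counts meeting the condition (more than 3 times):
  foot foot: 7
  foot fruit: 5
  fruit child: 4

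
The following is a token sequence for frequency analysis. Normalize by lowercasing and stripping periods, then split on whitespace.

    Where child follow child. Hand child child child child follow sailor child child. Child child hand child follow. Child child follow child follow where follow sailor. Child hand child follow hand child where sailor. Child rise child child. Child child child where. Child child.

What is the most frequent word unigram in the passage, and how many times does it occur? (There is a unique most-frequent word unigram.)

Unigram frequencies (highest first):
  child: 25
  follow: 7
  where: 4
  hand: 4
  sailor: 3
  rise: 1

"child", 25 times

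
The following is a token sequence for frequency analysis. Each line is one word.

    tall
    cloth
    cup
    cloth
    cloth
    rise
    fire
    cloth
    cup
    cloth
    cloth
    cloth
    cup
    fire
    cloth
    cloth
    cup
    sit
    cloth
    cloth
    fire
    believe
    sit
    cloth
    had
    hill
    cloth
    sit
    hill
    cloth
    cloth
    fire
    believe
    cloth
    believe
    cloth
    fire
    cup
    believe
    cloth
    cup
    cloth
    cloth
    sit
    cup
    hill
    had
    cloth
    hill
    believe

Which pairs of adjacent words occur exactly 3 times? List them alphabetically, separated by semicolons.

Bigram counts meeting the condition (exactly 3 times):
  believe cloth: 3
  cloth fire: 3
  cup cloth: 3

believe cloth; cloth fire; cup cloth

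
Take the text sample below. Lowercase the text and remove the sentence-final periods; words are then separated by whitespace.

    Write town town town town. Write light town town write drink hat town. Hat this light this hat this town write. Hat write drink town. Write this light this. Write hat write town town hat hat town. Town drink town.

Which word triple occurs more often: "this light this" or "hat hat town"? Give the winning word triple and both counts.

"this light this" (2 vs 1)

"this light this": 2 occurrences
"hat hat town": 1 occurrence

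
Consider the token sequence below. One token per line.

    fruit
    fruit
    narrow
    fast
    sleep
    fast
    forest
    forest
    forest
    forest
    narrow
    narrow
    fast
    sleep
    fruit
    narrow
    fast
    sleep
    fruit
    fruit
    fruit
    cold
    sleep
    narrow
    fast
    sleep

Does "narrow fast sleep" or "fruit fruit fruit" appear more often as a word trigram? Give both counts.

"narrow fast sleep": 4 occurrences
"fruit fruit fruit": 1 occurrence

"narrow fast sleep" (4 vs 1)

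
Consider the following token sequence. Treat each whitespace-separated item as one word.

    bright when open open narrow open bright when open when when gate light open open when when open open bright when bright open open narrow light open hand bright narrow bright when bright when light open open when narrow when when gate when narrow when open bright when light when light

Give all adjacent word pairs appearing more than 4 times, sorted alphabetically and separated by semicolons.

bright when; open open

Bigram counts meeting the condition (more than 4 times):
  bright when: 6
  open open: 5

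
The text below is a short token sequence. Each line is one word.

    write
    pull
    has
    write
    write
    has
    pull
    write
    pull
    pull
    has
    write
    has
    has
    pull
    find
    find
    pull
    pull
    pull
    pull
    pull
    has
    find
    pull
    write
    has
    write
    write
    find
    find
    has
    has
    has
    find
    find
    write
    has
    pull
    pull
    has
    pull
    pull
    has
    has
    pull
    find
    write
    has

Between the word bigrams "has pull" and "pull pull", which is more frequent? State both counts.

"has pull": 5 occurrences
"pull pull": 7 occurrences

"pull pull" (7 vs 5)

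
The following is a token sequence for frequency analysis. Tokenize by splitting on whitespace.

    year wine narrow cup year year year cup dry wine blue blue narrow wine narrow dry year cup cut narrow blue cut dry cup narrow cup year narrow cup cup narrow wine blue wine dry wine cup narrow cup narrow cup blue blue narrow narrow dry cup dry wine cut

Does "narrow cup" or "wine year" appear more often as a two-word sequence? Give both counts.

"narrow cup": 5 occurrences
"wine year": 0 occurrences

"narrow cup" (5 vs 0)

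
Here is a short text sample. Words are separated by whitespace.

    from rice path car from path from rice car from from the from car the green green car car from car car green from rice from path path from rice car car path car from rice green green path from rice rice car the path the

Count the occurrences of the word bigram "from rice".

Scanning the 45 overlapping bigram windows for "from rice":
  position 1–2: from rice
  position 7–8: from rice
  position 24–25: from rice
  position 29–30: from rice
  position 35–36: from rice
  position 40–41: from rice

6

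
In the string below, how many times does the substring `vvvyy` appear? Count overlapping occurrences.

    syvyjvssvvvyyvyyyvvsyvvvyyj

2

Sliding a length-5 window over the 27 characters (23 positions):
  position 9–13: vvvyy
  position 22–26: vvvyy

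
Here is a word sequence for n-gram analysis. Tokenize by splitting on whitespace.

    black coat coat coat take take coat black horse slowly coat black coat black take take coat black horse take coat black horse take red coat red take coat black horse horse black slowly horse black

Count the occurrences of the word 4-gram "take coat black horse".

Scanning the 33 overlapping 4-gram windows for "take coat black horse":
  position 6–9: take coat black horse
  position 16–19: take coat black horse
  position 20–23: take coat black horse
  position 28–31: take coat black horse

4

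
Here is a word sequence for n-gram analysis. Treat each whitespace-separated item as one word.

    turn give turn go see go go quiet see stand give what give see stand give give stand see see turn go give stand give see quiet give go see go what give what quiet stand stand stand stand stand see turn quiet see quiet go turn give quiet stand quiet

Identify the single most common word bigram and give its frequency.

"stand stand", 4 times

Bigram frequencies (highest first):
  stand stand: 4
  stand give: 3
  turn give: 2
  turn go: 2
  go see: 2
  see go: 2
  … (25 more, each ≤ 2)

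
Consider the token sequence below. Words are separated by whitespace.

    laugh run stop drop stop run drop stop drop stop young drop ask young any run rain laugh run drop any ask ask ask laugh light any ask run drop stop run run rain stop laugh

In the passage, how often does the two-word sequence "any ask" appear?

Scanning the 35 overlapping bigram windows for "any ask":
  position 21–22: any ask
  position 27–28: any ask

2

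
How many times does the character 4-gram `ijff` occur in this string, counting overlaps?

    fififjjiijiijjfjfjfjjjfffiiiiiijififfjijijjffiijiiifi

0

Sliding a length-4 window over the 53 characters (50 positions):
  (no match at any position)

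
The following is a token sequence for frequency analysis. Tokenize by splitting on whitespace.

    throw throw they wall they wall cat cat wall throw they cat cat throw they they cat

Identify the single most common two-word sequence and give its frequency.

Bigram frequencies (highest first):
  throw they: 3
  they wall: 2
  cat cat: 2
  they cat: 2
  throw throw: 1
  wall they: 1
  … (5 more, each ≤ 1)

"throw they", 3 times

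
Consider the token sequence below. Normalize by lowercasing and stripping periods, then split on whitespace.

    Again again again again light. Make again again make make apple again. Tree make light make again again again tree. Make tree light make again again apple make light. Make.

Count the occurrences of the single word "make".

Scanning the 30 tokens for "make":
  position 6: make
  position 9: make
  position 10: make
  position 14: make
  position 16: make
  position 21: make
  position 24: make
  position 28: make
  position 30: make

9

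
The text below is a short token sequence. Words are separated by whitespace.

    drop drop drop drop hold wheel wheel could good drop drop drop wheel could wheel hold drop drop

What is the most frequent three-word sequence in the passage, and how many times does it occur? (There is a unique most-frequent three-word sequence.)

Trigram frequencies (highest first):
  drop drop drop: 3
  drop drop hold: 1
  drop hold wheel: 1
  hold wheel wheel: 1
  wheel wheel could: 1
  wheel could good: 1
  … (8 more, each ≤ 1)

"drop drop drop", 3 times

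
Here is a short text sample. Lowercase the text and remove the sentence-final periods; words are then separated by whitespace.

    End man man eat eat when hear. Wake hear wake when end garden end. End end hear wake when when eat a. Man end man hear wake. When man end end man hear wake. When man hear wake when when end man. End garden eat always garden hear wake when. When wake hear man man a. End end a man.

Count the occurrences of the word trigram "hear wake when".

6

Scanning the 58 overlapping trigram windows for "hear wake when":
  position 9–11: hear wake when
  position 17–19: hear wake when
  position 26–28: hear wake when
  position 33–35: hear wake when
  position 37–39: hear wake when
  position 48–50: hear wake when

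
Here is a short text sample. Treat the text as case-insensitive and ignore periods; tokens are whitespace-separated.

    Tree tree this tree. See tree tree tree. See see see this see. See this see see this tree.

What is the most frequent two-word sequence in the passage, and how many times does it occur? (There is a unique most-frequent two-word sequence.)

Bigram frequencies (highest first):
  see see: 4
  tree tree: 3
  see this: 3
  this tree: 2
  tree see: 2
  this see: 2
  … (2 more, each ≤ 1)

"see see", 4 times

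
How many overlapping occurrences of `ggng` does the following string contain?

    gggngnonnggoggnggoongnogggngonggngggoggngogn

5

Sliding a length-4 window over the 44 characters (41 positions):
  position 2–5: ggng
  position 13–16: ggng
  position 25–28: ggng
  position 31–34: ggng
  position 38–41: ggng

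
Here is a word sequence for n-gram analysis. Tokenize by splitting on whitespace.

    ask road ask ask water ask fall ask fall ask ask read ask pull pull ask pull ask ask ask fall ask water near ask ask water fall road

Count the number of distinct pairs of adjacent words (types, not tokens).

29 tokens → 28 bigram windows in total.
Repeated bigrams (each contributes count−1 duplicates):
  ask ask: 5
  ask fall: 3
  ask water: 3
  fall ask: 3
  ask pull: 2
  pull ask: 2
12 duplicate windows → 28 − 12 = 16 distinct.

16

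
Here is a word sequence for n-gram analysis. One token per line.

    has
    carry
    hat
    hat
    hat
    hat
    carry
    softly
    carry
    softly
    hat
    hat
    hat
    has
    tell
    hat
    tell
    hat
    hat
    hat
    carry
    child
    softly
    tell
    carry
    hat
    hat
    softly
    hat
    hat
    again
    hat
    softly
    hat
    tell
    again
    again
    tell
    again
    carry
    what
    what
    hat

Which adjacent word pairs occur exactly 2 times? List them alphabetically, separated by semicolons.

carry hat; carry softly; hat carry; hat softly; hat tell; tell again; tell hat

Bigram counts meeting the condition (exactly 2 times):
  carry hat: 2
  carry softly: 2
  hat carry: 2
  hat softly: 2
  hat tell: 2
  tell again: 2
  tell hat: 2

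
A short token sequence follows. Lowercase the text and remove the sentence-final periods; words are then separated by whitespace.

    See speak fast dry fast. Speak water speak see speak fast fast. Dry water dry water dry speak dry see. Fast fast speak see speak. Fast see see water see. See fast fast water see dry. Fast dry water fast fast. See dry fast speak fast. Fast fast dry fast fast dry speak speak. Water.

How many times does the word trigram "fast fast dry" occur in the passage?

Scanning the 53 overlapping trigram windows for "fast fast dry":
  position 11–13: fast fast dry
  position 47–49: fast fast dry
  position 50–52: fast fast dry

3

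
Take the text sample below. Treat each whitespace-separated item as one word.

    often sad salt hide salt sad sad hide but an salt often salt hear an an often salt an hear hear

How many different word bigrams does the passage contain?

21 tokens → 20 bigram windows in total.
Repeated bigrams (each contributes count−1 duplicates):
  often salt: 2
1 duplicate windows → 20 − 1 = 19 distinct.

19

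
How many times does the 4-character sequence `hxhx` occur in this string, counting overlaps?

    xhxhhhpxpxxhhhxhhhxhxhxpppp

Sliding a length-4 window over the 27 characters (24 positions):
  position 18–21: hxhx
  position 20–23: hxhx

2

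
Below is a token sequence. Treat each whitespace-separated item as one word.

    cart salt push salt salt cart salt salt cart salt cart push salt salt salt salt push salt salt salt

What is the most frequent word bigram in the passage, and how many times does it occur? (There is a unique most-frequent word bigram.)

Bigram frequencies (highest first):
  salt salt: 7
  cart salt: 3
  push salt: 3
  salt cart: 3
  salt push: 2
  cart push: 1

"salt salt", 7 times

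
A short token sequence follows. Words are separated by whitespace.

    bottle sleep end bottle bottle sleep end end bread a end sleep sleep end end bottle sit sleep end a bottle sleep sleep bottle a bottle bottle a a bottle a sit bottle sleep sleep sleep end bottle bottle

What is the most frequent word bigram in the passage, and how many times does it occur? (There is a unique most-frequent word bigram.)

Bigram frequencies (highest first):
  sleep end: 5
  bottle sleep: 4
  sleep sleep: 4
  end bottle: 3
  bottle bottle: 3
  a bottle: 3
  … (13 more, each ≤ 3)

"sleep end", 5 times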